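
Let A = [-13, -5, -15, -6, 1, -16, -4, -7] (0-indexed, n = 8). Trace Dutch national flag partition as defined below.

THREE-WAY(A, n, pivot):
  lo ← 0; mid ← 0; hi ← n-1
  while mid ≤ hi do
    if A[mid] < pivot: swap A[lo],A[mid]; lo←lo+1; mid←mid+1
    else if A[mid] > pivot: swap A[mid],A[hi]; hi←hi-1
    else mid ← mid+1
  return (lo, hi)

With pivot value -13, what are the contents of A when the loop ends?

lo=0 mid=0 hi=7
-13=-13: mid=1
-5>-13: swap(1,7), hi=6 ⇒ [-13, -7, -15, -6, 1, -16, -4, -5]
-7>-13: swap(1,6), hi=5 ⇒ [-13, -4, -15, -6, 1, -16, -7, -5]
-4>-13: swap(1,5), hi=4 ⇒ [-13, -16, -15, -6, 1, -4, -7, -5]
-16<-13: swap(0,1), lo=1 mid=2 ⇒ [-16, -13, -15, -6, 1, -4, -7, -5]
-15<-13: swap(1,2), lo=2 mid=3 ⇒ [-16, -15, -13, -6, 1, -4, -7, -5]
-6>-13: swap(3,4), hi=3 ⇒ [-16, -15, -13, 1, -6, -4, -7, -5]
1>-13: swap(3,3), hi=2 ⇒ [-16, -15, -13, 1, -6, -4, -7, -5]
done. lo=2 hi=2; A=[-16, -15, -13, 1, -6, -4, -7, -5]

[-16, -15, -13, 1, -6, -4, -7, -5]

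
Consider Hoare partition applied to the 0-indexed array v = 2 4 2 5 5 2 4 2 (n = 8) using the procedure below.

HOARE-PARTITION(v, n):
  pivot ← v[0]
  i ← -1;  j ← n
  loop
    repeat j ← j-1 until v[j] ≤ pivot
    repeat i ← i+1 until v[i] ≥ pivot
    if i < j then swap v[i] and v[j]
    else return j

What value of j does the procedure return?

2

pivot=2
j stops at 7 (2), i stops at 0 (2); swap ⇒ 2 4 2 5 5 2 4 2
j stops at 5 (2), i stops at 1 (4); swap ⇒ 2 2 2 5 5 4 4 2
j stops at 2, i stops at 2; i≥j ⇒ return 2. v=2 2 2 5 5 4 4 2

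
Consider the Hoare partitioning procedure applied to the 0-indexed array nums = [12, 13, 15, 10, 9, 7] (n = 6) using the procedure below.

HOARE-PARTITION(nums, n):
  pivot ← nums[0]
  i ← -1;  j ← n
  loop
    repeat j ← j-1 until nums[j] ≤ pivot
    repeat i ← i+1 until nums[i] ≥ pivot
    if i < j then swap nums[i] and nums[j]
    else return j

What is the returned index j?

pivot = nums[0] = 12; i = -1, j = 6
j→5 (nums[5]=7≤12), i→0 (nums[0]=12≥12); i<j, swap → [7, 13, 15, 10, 9, 12]
j→4 (nums[4]=9≤12), i→1 (nums[1]=13≥12); i<j, swap → [7, 9, 15, 10, 13, 12]
j→3 (nums[3]=10≤12), i→2 (nums[2]=15≥12); i<j, swap → [7, 9, 10, 15, 13, 12]
j→2, i→3; i≥j, return j=2. nums = [7, 9, 10, 15, 13, 12]

2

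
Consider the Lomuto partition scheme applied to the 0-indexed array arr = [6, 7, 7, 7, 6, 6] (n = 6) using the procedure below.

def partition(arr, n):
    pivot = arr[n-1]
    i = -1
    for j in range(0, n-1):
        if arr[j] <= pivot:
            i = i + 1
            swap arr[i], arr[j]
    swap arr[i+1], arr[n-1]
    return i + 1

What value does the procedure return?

2

pivot = arr[5] = 6; i = -1
j=0: arr[0]=6 ≤ 6 → i=0, swap arr[0],arr[0] (no change) → [6, 7, 7, 7, 6, 6]
j=1: arr[1]=7 > 6 → no swap
j=2: arr[2]=7 > 6 → no swap
j=3: arr[3]=7 > 6 → no swap
j=4: arr[4]=6 ≤ 6 → i=1, swap arr[1],arr[4] → [6, 6, 7, 7, 7, 6]
final swap arr[2],arr[5] → [6, 6, 6, 7, 7, 7]; return 2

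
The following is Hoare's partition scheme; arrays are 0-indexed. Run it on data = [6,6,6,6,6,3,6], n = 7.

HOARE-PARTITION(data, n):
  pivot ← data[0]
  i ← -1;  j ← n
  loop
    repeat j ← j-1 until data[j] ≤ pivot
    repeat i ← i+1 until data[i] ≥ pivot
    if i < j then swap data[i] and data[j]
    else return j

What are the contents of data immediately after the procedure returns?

pivot = data[0] = 6; i = -1, j = 7
j→6 (data[6]=6≤6), i→0 (data[0]=6≥6); i<j, swap → [6,6,6,6,6,3,6]
j→5 (data[5]=3≤6), i→1 (data[1]=6≥6); i<j, swap → [6,3,6,6,6,6,6]
j→4 (data[4]=6≤6), i→2 (data[2]=6≥6); i<j, swap → [6,3,6,6,6,6,6]
j→3, i→3; i≥j, return j=3. data = [6,3,6,6,6,6,6]

[6,3,6,6,6,6,6]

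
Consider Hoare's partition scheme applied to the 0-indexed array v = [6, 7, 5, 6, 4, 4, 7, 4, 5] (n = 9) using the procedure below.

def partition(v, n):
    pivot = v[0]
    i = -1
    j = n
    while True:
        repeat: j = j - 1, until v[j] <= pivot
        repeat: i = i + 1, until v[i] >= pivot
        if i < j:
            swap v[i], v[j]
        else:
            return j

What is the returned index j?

4

pivot = v[0] = 6; i = -1, j = 9
j→8 (v[8]=5≤6), i→0 (v[0]=6≥6); i<j, swap → [5, 7, 5, 6, 4, 4, 7, 4, 6]
j→7 (v[7]=4≤6), i→1 (v[1]=7≥6); i<j, swap → [5, 4, 5, 6, 4, 4, 7, 7, 6]
j→5 (v[5]=4≤6), i→3 (v[3]=6≥6); i<j, swap → [5, 4, 5, 4, 4, 6, 7, 7, 6]
j→4, i→5; i≥j, return j=4. v = [5, 4, 5, 4, 4, 6, 7, 7, 6]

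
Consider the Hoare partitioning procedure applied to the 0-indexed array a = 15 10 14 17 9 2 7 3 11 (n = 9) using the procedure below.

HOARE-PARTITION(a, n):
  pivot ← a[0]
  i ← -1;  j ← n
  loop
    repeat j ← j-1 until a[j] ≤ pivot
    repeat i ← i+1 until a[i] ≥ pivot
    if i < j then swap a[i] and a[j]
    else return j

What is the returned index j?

pivot=15
j stops at 8 (11), i stops at 0 (15); swap ⇒ 11 10 14 17 9 2 7 3 15
j stops at 7 (3), i stops at 3 (17); swap ⇒ 11 10 14 3 9 2 7 17 15
j stops at 6, i stops at 7; i≥j ⇒ return 6. a=11 10 14 3 9 2 7 17 15

6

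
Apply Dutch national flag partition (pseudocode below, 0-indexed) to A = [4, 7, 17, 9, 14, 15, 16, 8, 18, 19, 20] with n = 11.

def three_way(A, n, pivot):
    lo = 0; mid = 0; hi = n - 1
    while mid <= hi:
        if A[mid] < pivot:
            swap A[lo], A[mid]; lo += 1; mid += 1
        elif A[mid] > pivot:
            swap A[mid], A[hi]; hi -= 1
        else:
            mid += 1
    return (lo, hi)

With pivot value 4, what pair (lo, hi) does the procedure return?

lo=0 mid=0 hi=10
4=4: mid=1
7>4: swap(1,10), hi=9 ⇒ [4, 20, 17, 9, 14, 15, 16, 8, 18, 19, 7]
20>4: swap(1,9), hi=8 ⇒ [4, 19, 17, 9, 14, 15, 16, 8, 18, 20, 7]
19>4: swap(1,8), hi=7 ⇒ [4, 18, 17, 9, 14, 15, 16, 8, 19, 20, 7]
18>4: swap(1,7), hi=6 ⇒ [4, 8, 17, 9, 14, 15, 16, 18, 19, 20, 7]
8>4: swap(1,6), hi=5 ⇒ [4, 16, 17, 9, 14, 15, 8, 18, 19, 20, 7]
16>4: swap(1,5), hi=4 ⇒ [4, 15, 17, 9, 14, 16, 8, 18, 19, 20, 7]
15>4: swap(1,4), hi=3 ⇒ [4, 14, 17, 9, 15, 16, 8, 18, 19, 20, 7]
14>4: swap(1,3), hi=2 ⇒ [4, 9, 17, 14, 15, 16, 8, 18, 19, 20, 7]
9>4: swap(1,2), hi=1 ⇒ [4, 17, 9, 14, 15, 16, 8, 18, 19, 20, 7]
17>4: swap(1,1), hi=0 ⇒ [4, 17, 9, 14, 15, 16, 8, 18, 19, 20, 7]
done. lo=0 hi=0; A=[4, 17, 9, 14, 15, 16, 8, 18, 19, 20, 7]

(0, 0)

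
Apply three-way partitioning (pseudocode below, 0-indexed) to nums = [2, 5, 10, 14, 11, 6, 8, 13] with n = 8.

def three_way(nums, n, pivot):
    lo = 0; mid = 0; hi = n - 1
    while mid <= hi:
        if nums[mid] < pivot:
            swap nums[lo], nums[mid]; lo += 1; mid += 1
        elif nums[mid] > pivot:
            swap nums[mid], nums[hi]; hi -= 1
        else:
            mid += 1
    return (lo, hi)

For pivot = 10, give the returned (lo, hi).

pivot = 10; lo=0, mid=0, hi=7
nums[mid]=2<10: swap nums[0],nums[0]; lo=1,mid=1 → [2, 5, 10, 14, 11, 6, 8, 13]
nums[mid]=5<10: swap nums[1],nums[1]; lo=2,mid=2 → [2, 5, 10, 14, 11, 6, 8, 13]
nums[mid]=10=10: mid=3
nums[mid]=14>10: swap nums[3],nums[7]; hi=6 → [2, 5, 10, 13, 11, 6, 8, 14]
nums[mid]=13>10: swap nums[3],nums[6]; hi=5 → [2, 5, 10, 8, 11, 6, 13, 14]
nums[mid]=8<10: swap nums[2],nums[3]; lo=3,mid=4 → [2, 5, 8, 10, 11, 6, 13, 14]
nums[mid]=11>10: swap nums[4],nums[5]; hi=4 → [2, 5, 8, 10, 6, 11, 13, 14]
nums[mid]=6<10: swap nums[3],nums[4]; lo=4,mid=5 → [2, 5, 8, 6, 10, 11, 13, 14]
end: lo=4, hi=4; nums = [2, 5, 8, 6, 10, 11, 13, 14]

(4, 4)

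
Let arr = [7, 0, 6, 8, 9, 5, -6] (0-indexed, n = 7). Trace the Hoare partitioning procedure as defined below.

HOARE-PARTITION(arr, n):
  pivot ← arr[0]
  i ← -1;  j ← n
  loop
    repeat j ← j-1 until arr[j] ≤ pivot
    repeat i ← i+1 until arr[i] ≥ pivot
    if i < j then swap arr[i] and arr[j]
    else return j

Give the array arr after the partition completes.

pivot = arr[0] = 7; i = -1, j = 7
j→6 (arr[6]=-6≤7), i→0 (arr[0]=7≥7); i<j, swap → [-6, 0, 6, 8, 9, 5, 7]
j→5 (arr[5]=5≤7), i→3 (arr[3]=8≥7); i<j, swap → [-6, 0, 6, 5, 9, 8, 7]
j→3, i→4; i≥j, return j=3. arr = [-6, 0, 6, 5, 9, 8, 7]

[-6, 0, 6, 5, 9, 8, 7]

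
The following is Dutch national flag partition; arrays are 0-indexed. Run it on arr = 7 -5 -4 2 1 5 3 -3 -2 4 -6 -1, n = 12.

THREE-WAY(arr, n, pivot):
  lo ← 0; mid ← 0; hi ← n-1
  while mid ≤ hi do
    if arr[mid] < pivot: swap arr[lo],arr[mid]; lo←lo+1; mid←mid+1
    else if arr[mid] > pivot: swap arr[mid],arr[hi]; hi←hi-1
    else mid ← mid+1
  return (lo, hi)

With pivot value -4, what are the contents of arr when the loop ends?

-6 -5 -4 1 5 3 -3 -2 4 2 -1 7

pivot = -4; lo=0, mid=0, hi=11
arr[mid]=7>-4: swap arr[0],arr[11]; hi=10 → -1 -5 -4 2 1 5 3 -3 -2 4 -6 7
arr[mid]=-1>-4: swap arr[0],arr[10]; hi=9 → -6 -5 -4 2 1 5 3 -3 -2 4 -1 7
arr[mid]=-6<-4: swap arr[0],arr[0]; lo=1,mid=1 → -6 -5 -4 2 1 5 3 -3 -2 4 -1 7
arr[mid]=-5<-4: swap arr[1],arr[1]; lo=2,mid=2 → -6 -5 -4 2 1 5 3 -3 -2 4 -1 7
arr[mid]=-4=-4: mid=3
arr[mid]=2>-4: swap arr[3],arr[9]; hi=8 → -6 -5 -4 4 1 5 3 -3 -2 2 -1 7
arr[mid]=4>-4: swap arr[3],arr[8]; hi=7 → -6 -5 -4 -2 1 5 3 -3 4 2 -1 7
arr[mid]=-2>-4: swap arr[3],arr[7]; hi=6 → -6 -5 -4 -3 1 5 3 -2 4 2 -1 7
arr[mid]=-3>-4: swap arr[3],arr[6]; hi=5 → -6 -5 -4 3 1 5 -3 -2 4 2 -1 7
arr[mid]=3>-4: swap arr[3],arr[5]; hi=4 → -6 -5 -4 5 1 3 -3 -2 4 2 -1 7
arr[mid]=5>-4: swap arr[3],arr[4]; hi=3 → -6 -5 -4 1 5 3 -3 -2 4 2 -1 7
arr[mid]=1>-4: swap arr[3],arr[3]; hi=2 → -6 -5 -4 1 5 3 -3 -2 4 2 -1 7
end: lo=2, hi=2; arr = -6 -5 -4 1 5 3 -3 -2 4 2 -1 7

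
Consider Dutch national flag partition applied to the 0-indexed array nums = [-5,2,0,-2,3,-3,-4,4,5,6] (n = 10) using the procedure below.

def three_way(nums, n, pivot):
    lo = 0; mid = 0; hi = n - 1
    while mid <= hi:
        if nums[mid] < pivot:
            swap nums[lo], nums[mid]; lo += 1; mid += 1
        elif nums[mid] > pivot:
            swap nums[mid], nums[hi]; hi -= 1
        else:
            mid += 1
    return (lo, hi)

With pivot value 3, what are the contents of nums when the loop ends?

lo=0 mid=0 hi=9
-5<3: swap(0,0), lo=1 mid=1 ⇒ [-5,2,0,-2,3,-3,-4,4,5,6]
2<3: swap(1,1), lo=2 mid=2 ⇒ [-5,2,0,-2,3,-3,-4,4,5,6]
0<3: swap(2,2), lo=3 mid=3 ⇒ [-5,2,0,-2,3,-3,-4,4,5,6]
-2<3: swap(3,3), lo=4 mid=4 ⇒ [-5,2,0,-2,3,-3,-4,4,5,6]
3=3: mid=5
-3<3: swap(4,5), lo=5 mid=6 ⇒ [-5,2,0,-2,-3,3,-4,4,5,6]
-4<3: swap(5,6), lo=6 mid=7 ⇒ [-5,2,0,-2,-3,-4,3,4,5,6]
4>3: swap(7,9), hi=8 ⇒ [-5,2,0,-2,-3,-4,3,6,5,4]
6>3: swap(7,8), hi=7 ⇒ [-5,2,0,-2,-3,-4,3,5,6,4]
5>3: swap(7,7), hi=6 ⇒ [-5,2,0,-2,-3,-4,3,5,6,4]
done. lo=6 hi=6; nums=[-5,2,0,-2,-3,-4,3,5,6,4]

[-5,2,0,-2,-3,-4,3,5,6,4]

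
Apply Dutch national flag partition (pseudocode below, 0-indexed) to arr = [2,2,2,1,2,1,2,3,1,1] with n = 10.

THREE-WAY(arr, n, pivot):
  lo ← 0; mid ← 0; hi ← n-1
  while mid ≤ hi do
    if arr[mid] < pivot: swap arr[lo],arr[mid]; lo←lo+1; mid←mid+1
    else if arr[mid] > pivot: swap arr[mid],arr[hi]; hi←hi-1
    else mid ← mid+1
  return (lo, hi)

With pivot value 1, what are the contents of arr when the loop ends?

[1,1,1,1,2,2,3,2,2,2]

lo=0 mid=0 hi=9
2>1: swap(0,9), hi=8 ⇒ [1,2,2,1,2,1,2,3,1,2]
1=1: mid=1
2>1: swap(1,8), hi=7 ⇒ [1,1,2,1,2,1,2,3,2,2]
1=1: mid=2
2>1: swap(2,7), hi=6 ⇒ [1,1,3,1,2,1,2,2,2,2]
3>1: swap(2,6), hi=5 ⇒ [1,1,2,1,2,1,3,2,2,2]
2>1: swap(2,5), hi=4 ⇒ [1,1,1,1,2,2,3,2,2,2]
1=1: mid=3
1=1: mid=4
2>1: swap(4,4), hi=3 ⇒ [1,1,1,1,2,2,3,2,2,2]
done. lo=0 hi=3; arr=[1,1,1,1,2,2,3,2,2,2]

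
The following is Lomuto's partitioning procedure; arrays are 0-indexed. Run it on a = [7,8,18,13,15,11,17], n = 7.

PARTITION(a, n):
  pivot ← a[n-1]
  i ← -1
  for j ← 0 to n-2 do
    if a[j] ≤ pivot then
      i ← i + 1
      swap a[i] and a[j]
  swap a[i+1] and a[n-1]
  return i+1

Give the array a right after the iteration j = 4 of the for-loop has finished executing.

[7,8,13,15,18,11,17]

pivot=17, i=-1
j=0: 7≤17, i=0, swap(0,0) ⇒ [7,8,18,13,15,11,17]
j=1: 8≤17, i=1, swap(1,1) ⇒ [7,8,18,13,15,11,17]
j=2: 18>17, skip
j=3: 13≤17, i=2, swap(2,3) ⇒ [7,8,13,18,15,11,17]
j=4: 15≤17, i=3, swap(3,4) ⇒ [7,8,13,15,18,11,17]
(after j=4) a = [7,8,13,15,18,11,17]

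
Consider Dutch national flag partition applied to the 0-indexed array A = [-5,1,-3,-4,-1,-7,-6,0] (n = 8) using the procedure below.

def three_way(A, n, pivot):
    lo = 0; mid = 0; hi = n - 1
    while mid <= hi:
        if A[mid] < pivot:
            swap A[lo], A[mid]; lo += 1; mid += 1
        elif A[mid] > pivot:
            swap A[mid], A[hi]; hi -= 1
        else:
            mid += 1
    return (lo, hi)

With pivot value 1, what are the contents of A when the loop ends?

lo=0 mid=0 hi=7
-5<1: swap(0,0), lo=1 mid=1 ⇒ [-5,1,-3,-4,-1,-7,-6,0]
1=1: mid=2
-3<1: swap(1,2), lo=2 mid=3 ⇒ [-5,-3,1,-4,-1,-7,-6,0]
-4<1: swap(2,3), lo=3 mid=4 ⇒ [-5,-3,-4,1,-1,-7,-6,0]
-1<1: swap(3,4), lo=4 mid=5 ⇒ [-5,-3,-4,-1,1,-7,-6,0]
-7<1: swap(4,5), lo=5 mid=6 ⇒ [-5,-3,-4,-1,-7,1,-6,0]
-6<1: swap(5,6), lo=6 mid=7 ⇒ [-5,-3,-4,-1,-7,-6,1,0]
0<1: swap(6,7), lo=7 mid=8 ⇒ [-5,-3,-4,-1,-7,-6,0,1]
done. lo=7 hi=7; A=[-5,-3,-4,-1,-7,-6,0,1]

[-5,-3,-4,-1,-7,-6,0,1]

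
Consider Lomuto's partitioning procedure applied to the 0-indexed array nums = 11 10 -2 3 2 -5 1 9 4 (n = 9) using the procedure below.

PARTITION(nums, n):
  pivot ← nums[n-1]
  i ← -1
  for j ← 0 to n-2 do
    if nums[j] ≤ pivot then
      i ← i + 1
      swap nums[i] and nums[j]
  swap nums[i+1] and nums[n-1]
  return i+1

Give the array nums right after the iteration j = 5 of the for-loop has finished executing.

pivot=4, i=-1
j=0: 11>4, skip
j=1: 10>4, skip
j=2: -2≤4, i=0, swap(0,2) ⇒ -2 10 11 3 2 -5 1 9 4
j=3: 3≤4, i=1, swap(1,3) ⇒ -2 3 11 10 2 -5 1 9 4
j=4: 2≤4, i=2, swap(2,4) ⇒ -2 3 2 10 11 -5 1 9 4
j=5: -5≤4, i=3, swap(3,5) ⇒ -2 3 2 -5 11 10 1 9 4
(after j=5) nums = -2 3 2 -5 11 10 1 9 4

-2 3 2 -5 11 10 1 9 4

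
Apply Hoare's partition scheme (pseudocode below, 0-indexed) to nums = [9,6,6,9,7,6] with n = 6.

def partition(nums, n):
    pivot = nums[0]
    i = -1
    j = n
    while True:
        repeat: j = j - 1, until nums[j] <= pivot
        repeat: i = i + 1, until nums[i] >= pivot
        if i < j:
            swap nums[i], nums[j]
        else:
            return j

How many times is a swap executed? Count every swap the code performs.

pivot = nums[0] = 9; i = -1, j = 6
j→5 (nums[5]=6≤9), i→0 (nums[0]=9≥9); i<j, swap → [6,6,6,9,7,9]
j→4 (nums[4]=7≤9), i→3 (nums[3]=9≥9); i<j, swap → [6,6,6,7,9,9]
j→3, i→4; i≥j, return j=3. nums = [6,6,6,7,9,9]

2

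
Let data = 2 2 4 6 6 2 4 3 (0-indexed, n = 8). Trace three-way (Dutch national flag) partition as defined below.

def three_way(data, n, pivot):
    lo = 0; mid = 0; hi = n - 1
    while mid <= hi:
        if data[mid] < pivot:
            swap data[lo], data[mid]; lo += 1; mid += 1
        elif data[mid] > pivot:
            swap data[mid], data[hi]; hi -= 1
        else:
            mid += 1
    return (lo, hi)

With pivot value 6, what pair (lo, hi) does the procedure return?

pivot = 6; lo=0, mid=0, hi=7
data[mid]=2<6: swap data[0],data[0]; lo=1,mid=1 → 2 2 4 6 6 2 4 3
data[mid]=2<6: swap data[1],data[1]; lo=2,mid=2 → 2 2 4 6 6 2 4 3
data[mid]=4<6: swap data[2],data[2]; lo=3,mid=3 → 2 2 4 6 6 2 4 3
data[mid]=6=6: mid=4
data[mid]=6=6: mid=5
data[mid]=2<6: swap data[3],data[5]; lo=4,mid=6 → 2 2 4 2 6 6 4 3
data[mid]=4<6: swap data[4],data[6]; lo=5,mid=7 → 2 2 4 2 4 6 6 3
data[mid]=3<6: swap data[5],data[7]; lo=6,mid=8 → 2 2 4 2 4 3 6 6
end: lo=6, hi=7; data = 2 2 4 2 4 3 6 6

(6, 7)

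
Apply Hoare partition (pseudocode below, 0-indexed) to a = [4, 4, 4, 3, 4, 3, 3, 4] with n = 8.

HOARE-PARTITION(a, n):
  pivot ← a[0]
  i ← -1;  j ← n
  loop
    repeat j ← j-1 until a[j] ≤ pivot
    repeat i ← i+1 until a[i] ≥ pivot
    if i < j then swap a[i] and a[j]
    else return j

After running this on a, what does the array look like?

[4, 3, 3, 3, 4, 4, 4, 4]

pivot=4
j stops at 7 (4), i stops at 0 (4); swap ⇒ [4, 4, 4, 3, 4, 3, 3, 4]
j stops at 6 (3), i stops at 1 (4); swap ⇒ [4, 3, 4, 3, 4, 3, 4, 4]
j stops at 5 (3), i stops at 2 (4); swap ⇒ [4, 3, 3, 3, 4, 4, 4, 4]
j stops at 4, i stops at 4; i≥j ⇒ return 4. a=[4, 3, 3, 3, 4, 4, 4, 4]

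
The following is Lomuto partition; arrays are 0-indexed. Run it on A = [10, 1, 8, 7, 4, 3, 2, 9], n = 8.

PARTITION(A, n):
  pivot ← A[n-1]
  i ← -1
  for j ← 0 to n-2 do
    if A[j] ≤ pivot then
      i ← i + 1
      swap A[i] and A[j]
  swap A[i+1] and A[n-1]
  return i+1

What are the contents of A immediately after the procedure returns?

pivot = A[7] = 9; i = -1
j=0: A[0]=10 > 9 → no swap
j=1: A[1]=1 ≤ 9 → i=0, swap A[0],A[1] → [1, 10, 8, 7, 4, 3, 2, 9]
j=2: A[2]=8 ≤ 9 → i=1, swap A[1],A[2] → [1, 8, 10, 7, 4, 3, 2, 9]
j=3: A[3]=7 ≤ 9 → i=2, swap A[2],A[3] → [1, 8, 7, 10, 4, 3, 2, 9]
j=4: A[4]=4 ≤ 9 → i=3, swap A[3],A[4] → [1, 8, 7, 4, 10, 3, 2, 9]
j=5: A[5]=3 ≤ 9 → i=4, swap A[4],A[5] → [1, 8, 7, 4, 3, 10, 2, 9]
j=6: A[6]=2 ≤ 9 → i=5, swap A[5],A[6] → [1, 8, 7, 4, 3, 2, 10, 9]
final swap A[6],A[7] → [1, 8, 7, 4, 3, 2, 9, 10]; return 6

[1, 8, 7, 4, 3, 2, 9, 10]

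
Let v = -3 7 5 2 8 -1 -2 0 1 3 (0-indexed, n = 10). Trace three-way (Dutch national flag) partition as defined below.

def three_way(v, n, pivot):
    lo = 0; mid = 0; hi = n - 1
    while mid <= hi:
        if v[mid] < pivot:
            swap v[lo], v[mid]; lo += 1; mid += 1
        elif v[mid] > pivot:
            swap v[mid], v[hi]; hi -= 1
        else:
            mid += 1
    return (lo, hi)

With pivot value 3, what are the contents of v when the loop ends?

lo=0 mid=0 hi=9
-3<3: swap(0,0), lo=1 mid=1 ⇒ -3 7 5 2 8 -1 -2 0 1 3
7>3: swap(1,9), hi=8 ⇒ -3 3 5 2 8 -1 -2 0 1 7
3=3: mid=2
5>3: swap(2,8), hi=7 ⇒ -3 3 1 2 8 -1 -2 0 5 7
1<3: swap(1,2), lo=2 mid=3 ⇒ -3 1 3 2 8 -1 -2 0 5 7
2<3: swap(2,3), lo=3 mid=4 ⇒ -3 1 2 3 8 -1 -2 0 5 7
8>3: swap(4,7), hi=6 ⇒ -3 1 2 3 0 -1 -2 8 5 7
0<3: swap(3,4), lo=4 mid=5 ⇒ -3 1 2 0 3 -1 -2 8 5 7
-1<3: swap(4,5), lo=5 mid=6 ⇒ -3 1 2 0 -1 3 -2 8 5 7
-2<3: swap(5,6), lo=6 mid=7 ⇒ -3 1 2 0 -1 -2 3 8 5 7
done. lo=6 hi=6; v=-3 1 2 0 -1 -2 3 8 5 7

-3 1 2 0 -1 -2 3 8 5 7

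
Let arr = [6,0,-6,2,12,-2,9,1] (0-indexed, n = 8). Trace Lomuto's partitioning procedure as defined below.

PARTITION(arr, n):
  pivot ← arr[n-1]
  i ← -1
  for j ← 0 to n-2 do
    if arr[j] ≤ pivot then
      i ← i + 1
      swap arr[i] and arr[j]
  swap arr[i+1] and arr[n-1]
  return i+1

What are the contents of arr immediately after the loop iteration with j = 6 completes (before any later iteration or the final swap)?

pivot=1, i=-1
j=0: 6>1, skip
j=1: 0≤1, i=0, swap(0,1) ⇒ [0,6,-6,2,12,-2,9,1]
j=2: -6≤1, i=1, swap(1,2) ⇒ [0,-6,6,2,12,-2,9,1]
j=3: 2>1, skip
j=4: 12>1, skip
j=5: -2≤1, i=2, swap(2,5) ⇒ [0,-6,-2,2,12,6,9,1]
j=6: 9>1, skip
(after j=6) arr = [0,-6,-2,2,12,6,9,1]

[0,-6,-2,2,12,6,9,1]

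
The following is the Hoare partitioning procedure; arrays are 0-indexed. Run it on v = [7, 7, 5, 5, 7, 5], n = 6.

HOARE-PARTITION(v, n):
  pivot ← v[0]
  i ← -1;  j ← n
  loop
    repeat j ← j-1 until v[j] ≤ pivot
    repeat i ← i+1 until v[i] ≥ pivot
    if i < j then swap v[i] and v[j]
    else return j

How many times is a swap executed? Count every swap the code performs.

2

pivot=7
j stops at 5 (5), i stops at 0 (7); swap ⇒ [5, 7, 5, 5, 7, 7]
j stops at 4 (7), i stops at 1 (7); swap ⇒ [5, 7, 5, 5, 7, 7]
j stops at 3, i stops at 4; i≥j ⇒ return 3. v=[5, 7, 5, 5, 7, 7]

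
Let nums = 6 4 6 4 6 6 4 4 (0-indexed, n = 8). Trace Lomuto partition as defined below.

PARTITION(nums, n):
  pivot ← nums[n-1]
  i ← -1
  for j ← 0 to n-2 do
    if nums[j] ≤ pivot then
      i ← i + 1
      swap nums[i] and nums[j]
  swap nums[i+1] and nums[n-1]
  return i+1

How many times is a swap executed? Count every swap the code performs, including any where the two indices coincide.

pivot = nums[7] = 4; i = -1
j=0: nums[0]=6 > 4 → no swap
j=1: nums[1]=4 ≤ 4 → i=0, swap nums[0],nums[1] → 4 6 6 4 6 6 4 4
j=2: nums[2]=6 > 4 → no swap
j=3: nums[3]=4 ≤ 4 → i=1, swap nums[1],nums[3] → 4 4 6 6 6 6 4 4
j=4: nums[4]=6 > 4 → no swap
j=5: nums[5]=6 > 4 → no swap
j=6: nums[6]=4 ≤ 4 → i=2, swap nums[2],nums[6] → 4 4 4 6 6 6 6 4
final swap nums[3],nums[7] → 4 4 4 4 6 6 6 6; return 3

4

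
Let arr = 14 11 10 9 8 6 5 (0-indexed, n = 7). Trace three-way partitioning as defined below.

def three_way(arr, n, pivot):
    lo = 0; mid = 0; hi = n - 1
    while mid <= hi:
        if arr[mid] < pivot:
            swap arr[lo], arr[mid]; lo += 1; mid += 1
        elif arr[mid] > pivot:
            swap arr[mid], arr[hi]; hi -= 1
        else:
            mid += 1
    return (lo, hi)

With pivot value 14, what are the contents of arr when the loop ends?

lo=0 mid=0 hi=6
14=14: mid=1
11<14: swap(0,1), lo=1 mid=2 ⇒ 11 14 10 9 8 6 5
10<14: swap(1,2), lo=2 mid=3 ⇒ 11 10 14 9 8 6 5
9<14: swap(2,3), lo=3 mid=4 ⇒ 11 10 9 14 8 6 5
8<14: swap(3,4), lo=4 mid=5 ⇒ 11 10 9 8 14 6 5
6<14: swap(4,5), lo=5 mid=6 ⇒ 11 10 9 8 6 14 5
5<14: swap(5,6), lo=6 mid=7 ⇒ 11 10 9 8 6 5 14
done. lo=6 hi=6; arr=11 10 9 8 6 5 14

11 10 9 8 6 5 14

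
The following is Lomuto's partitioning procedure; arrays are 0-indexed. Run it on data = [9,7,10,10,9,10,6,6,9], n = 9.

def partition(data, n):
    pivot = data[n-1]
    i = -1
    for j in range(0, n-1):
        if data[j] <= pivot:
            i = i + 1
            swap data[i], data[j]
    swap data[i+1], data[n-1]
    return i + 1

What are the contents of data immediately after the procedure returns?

[9,7,9,6,6,9,10,10,10]

pivot = data[8] = 9; i = -1
j=0: data[0]=9 ≤ 9 → i=0, swap data[0],data[0] (no change) → [9,7,10,10,9,10,6,6,9]
j=1: data[1]=7 ≤ 9 → i=1, swap data[1],data[1] (no change) → [9,7,10,10,9,10,6,6,9]
j=2: data[2]=10 > 9 → no swap
j=3: data[3]=10 > 9 → no swap
j=4: data[4]=9 ≤ 9 → i=2, swap data[2],data[4] → [9,7,9,10,10,10,6,6,9]
j=5: data[5]=10 > 9 → no swap
j=6: data[6]=6 ≤ 9 → i=3, swap data[3],data[6] → [9,7,9,6,10,10,10,6,9]
j=7: data[7]=6 ≤ 9 → i=4, swap data[4],data[7] → [9,7,9,6,6,10,10,10,9]
final swap data[5],data[8] → [9,7,9,6,6,9,10,10,10]; return 5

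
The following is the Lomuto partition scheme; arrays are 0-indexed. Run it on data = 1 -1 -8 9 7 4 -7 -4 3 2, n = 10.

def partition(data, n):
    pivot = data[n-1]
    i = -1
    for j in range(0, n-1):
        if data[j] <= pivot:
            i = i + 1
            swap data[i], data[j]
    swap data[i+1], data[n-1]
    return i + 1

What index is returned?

pivot = data[9] = 2; i = -1
j=0: data[0]=1 ≤ 2 → i=0, swap data[0],data[0] (no change) → 1 -1 -8 9 7 4 -7 -4 3 2
j=1: data[1]=-1 ≤ 2 → i=1, swap data[1],data[1] (no change) → 1 -1 -8 9 7 4 -7 -4 3 2
j=2: data[2]=-8 ≤ 2 → i=2, swap data[2],data[2] (no change) → 1 -1 -8 9 7 4 -7 -4 3 2
j=3: data[3]=9 > 2 → no swap
j=4: data[4]=7 > 2 → no swap
j=5: data[5]=4 > 2 → no swap
j=6: data[6]=-7 ≤ 2 → i=3, swap data[3],data[6] → 1 -1 -8 -7 7 4 9 -4 3 2
j=7: data[7]=-4 ≤ 2 → i=4, swap data[4],data[7] → 1 -1 -8 -7 -4 4 9 7 3 2
j=8: data[8]=3 > 2 → no swap
final swap data[5],data[9] → 1 -1 -8 -7 -4 2 9 7 3 4; return 5

5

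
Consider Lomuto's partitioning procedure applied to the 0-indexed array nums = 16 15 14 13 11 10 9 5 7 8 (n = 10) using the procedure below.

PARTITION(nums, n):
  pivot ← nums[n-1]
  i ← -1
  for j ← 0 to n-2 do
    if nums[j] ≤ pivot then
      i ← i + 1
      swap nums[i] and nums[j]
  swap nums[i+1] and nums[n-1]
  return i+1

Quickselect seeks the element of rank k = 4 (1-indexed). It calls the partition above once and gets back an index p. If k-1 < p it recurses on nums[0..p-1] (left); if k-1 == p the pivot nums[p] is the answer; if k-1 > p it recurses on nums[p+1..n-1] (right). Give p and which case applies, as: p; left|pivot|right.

2; right

pivot = nums[9] = 8; i = -1
j=0: nums[0]=16 > 8 → no swap
j=1: nums[1]=15 > 8 → no swap
j=2: nums[2]=14 > 8 → no swap
j=3: nums[3]=13 > 8 → no swap
j=4: nums[4]=11 > 8 → no swap
j=5: nums[5]=10 > 8 → no swap
j=6: nums[6]=9 > 8 → no swap
j=7: nums[7]=5 ≤ 8 → i=0, swap nums[0],nums[7] → 5 15 14 13 11 10 9 16 7 8
j=8: nums[8]=7 ≤ 8 → i=1, swap nums[1],nums[8] → 5 7 14 13 11 10 9 16 15 8
final swap nums[2],nums[9] → 5 7 8 13 11 10 9 16 15 14; return 2
p = 2; k-1 = 3 > 2 ⇒ right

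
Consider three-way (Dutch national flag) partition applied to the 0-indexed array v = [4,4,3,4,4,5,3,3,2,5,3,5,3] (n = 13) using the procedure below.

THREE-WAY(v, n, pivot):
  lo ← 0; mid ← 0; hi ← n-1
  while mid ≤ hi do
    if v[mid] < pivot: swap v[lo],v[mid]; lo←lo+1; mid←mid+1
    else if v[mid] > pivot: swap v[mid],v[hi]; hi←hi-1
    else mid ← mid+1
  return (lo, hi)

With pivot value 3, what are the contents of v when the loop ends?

lo=0 mid=0 hi=12
4>3: swap(0,12), hi=11 ⇒ [3,4,3,4,4,5,3,3,2,5,3,5,4]
3=3: mid=1
4>3: swap(1,11), hi=10 ⇒ [3,5,3,4,4,5,3,3,2,5,3,4,4]
5>3: swap(1,10), hi=9 ⇒ [3,3,3,4,4,5,3,3,2,5,5,4,4]
3=3: mid=2
3=3: mid=3
4>3: swap(3,9), hi=8 ⇒ [3,3,3,5,4,5,3,3,2,4,5,4,4]
5>3: swap(3,8), hi=7 ⇒ [3,3,3,2,4,5,3,3,5,4,5,4,4]
2<3: swap(0,3), lo=1 mid=4 ⇒ [2,3,3,3,4,5,3,3,5,4,5,4,4]
4>3: swap(4,7), hi=6 ⇒ [2,3,3,3,3,5,3,4,5,4,5,4,4]
3=3: mid=5
5>3: swap(5,6), hi=5 ⇒ [2,3,3,3,3,3,5,4,5,4,5,4,4]
3=3: mid=6
done. lo=1 hi=5; v=[2,3,3,3,3,3,5,4,5,4,5,4,4]

[2,3,3,3,3,3,5,4,5,4,5,4,4]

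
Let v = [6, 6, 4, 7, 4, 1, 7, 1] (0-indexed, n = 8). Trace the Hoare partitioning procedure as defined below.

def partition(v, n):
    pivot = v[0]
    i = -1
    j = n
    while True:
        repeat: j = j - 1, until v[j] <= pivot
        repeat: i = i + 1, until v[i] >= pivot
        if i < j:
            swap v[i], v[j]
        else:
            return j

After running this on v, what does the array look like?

[1, 1, 4, 4, 7, 6, 7, 6]

pivot = v[0] = 6; i = -1, j = 8
j→7 (v[7]=1≤6), i→0 (v[0]=6≥6); i<j, swap → [1, 6, 4, 7, 4, 1, 7, 6]
j→5 (v[5]=1≤6), i→1 (v[1]=6≥6); i<j, swap → [1, 1, 4, 7, 4, 6, 7, 6]
j→4 (v[4]=4≤6), i→3 (v[3]=7≥6); i<j, swap → [1, 1, 4, 4, 7, 6, 7, 6]
j→3, i→4; i≥j, return j=3. v = [1, 1, 4, 4, 7, 6, 7, 6]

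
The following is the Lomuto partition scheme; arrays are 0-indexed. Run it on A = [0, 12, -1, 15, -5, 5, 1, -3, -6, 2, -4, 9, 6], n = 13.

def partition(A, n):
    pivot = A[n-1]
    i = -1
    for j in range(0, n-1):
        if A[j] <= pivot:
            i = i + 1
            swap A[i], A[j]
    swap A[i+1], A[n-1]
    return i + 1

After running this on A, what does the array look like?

[0, -1, -5, 5, 1, -3, -6, 2, -4, 6, 12, 9, 15]

pivot=6, i=-1
j=0: 0≤6, i=0, swap(0,0) ⇒ [0, 12, -1, 15, -5, 5, 1, -3, -6, 2, -4, 9, 6]
j=1: 12>6, skip
j=2: -1≤6, i=1, swap(1,2) ⇒ [0, -1, 12, 15, -5, 5, 1, -3, -6, 2, -4, 9, 6]
j=3: 15>6, skip
j=4: -5≤6, i=2, swap(2,4) ⇒ [0, -1, -5, 15, 12, 5, 1, -3, -6, 2, -4, 9, 6]
j=5: 5≤6, i=3, swap(3,5) ⇒ [0, -1, -5, 5, 12, 15, 1, -3, -6, 2, -4, 9, 6]
j=6: 1≤6, i=4, swap(4,6) ⇒ [0, -1, -5, 5, 1, 15, 12, -3, -6, 2, -4, 9, 6]
j=7: -3≤6, i=5, swap(5,7) ⇒ [0, -1, -5, 5, 1, -3, 12, 15, -6, 2, -4, 9, 6]
j=8: -6≤6, i=6, swap(6,8) ⇒ [0, -1, -5, 5, 1, -3, -6, 15, 12, 2, -4, 9, 6]
j=9: 2≤6, i=7, swap(7,9) ⇒ [0, -1, -5, 5, 1, -3, -6, 2, 12, 15, -4, 9, 6]
j=10: -4≤6, i=8, swap(8,10) ⇒ [0, -1, -5, 5, 1, -3, -6, 2, -4, 15, 12, 9, 6]
j=11: 9>6, skip
swap(9,12) ⇒ [0, -1, -5, 5, 1, -3, -6, 2, -4, 6, 12, 9, 15]; return 9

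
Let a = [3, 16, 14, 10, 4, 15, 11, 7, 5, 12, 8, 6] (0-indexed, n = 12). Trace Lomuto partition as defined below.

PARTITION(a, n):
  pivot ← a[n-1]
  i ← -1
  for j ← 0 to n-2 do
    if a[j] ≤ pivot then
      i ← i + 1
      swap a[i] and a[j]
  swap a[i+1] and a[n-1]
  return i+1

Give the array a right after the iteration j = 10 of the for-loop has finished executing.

[3, 4, 5, 10, 16, 15, 11, 7, 14, 12, 8, 6]

pivot=6, i=-1
j=0: 3≤6, i=0, swap(0,0) ⇒ [3, 16, 14, 10, 4, 15, 11, 7, 5, 12, 8, 6]
j=1: 16>6, skip
j=2: 14>6, skip
j=3: 10>6, skip
j=4: 4≤6, i=1, swap(1,4) ⇒ [3, 4, 14, 10, 16, 15, 11, 7, 5, 12, 8, 6]
j=5: 15>6, skip
j=6: 11>6, skip
j=7: 7>6, skip
j=8: 5≤6, i=2, swap(2,8) ⇒ [3, 4, 5, 10, 16, 15, 11, 7, 14, 12, 8, 6]
j=9: 12>6, skip
j=10: 8>6, skip
(after j=10) a = [3, 4, 5, 10, 16, 15, 11, 7, 14, 12, 8, 6]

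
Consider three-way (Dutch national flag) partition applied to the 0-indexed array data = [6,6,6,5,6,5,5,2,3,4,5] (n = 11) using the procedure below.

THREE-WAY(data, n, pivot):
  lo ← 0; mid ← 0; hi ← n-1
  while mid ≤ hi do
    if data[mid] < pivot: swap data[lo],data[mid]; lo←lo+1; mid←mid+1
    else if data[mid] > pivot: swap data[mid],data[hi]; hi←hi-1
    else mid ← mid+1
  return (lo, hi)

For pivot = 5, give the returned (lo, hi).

pivot = 5; lo=0, mid=0, hi=10
data[mid]=6>5: swap data[0],data[10]; hi=9 → [5,6,6,5,6,5,5,2,3,4,6]
data[mid]=5=5: mid=1
data[mid]=6>5: swap data[1],data[9]; hi=8 → [5,4,6,5,6,5,5,2,3,6,6]
data[mid]=4<5: swap data[0],data[1]; lo=1,mid=2 → [4,5,6,5,6,5,5,2,3,6,6]
data[mid]=6>5: swap data[2],data[8]; hi=7 → [4,5,3,5,6,5,5,2,6,6,6]
data[mid]=3<5: swap data[1],data[2]; lo=2,mid=3 → [4,3,5,5,6,5,5,2,6,6,6]
data[mid]=5=5: mid=4
data[mid]=6>5: swap data[4],data[7]; hi=6 → [4,3,5,5,2,5,5,6,6,6,6]
data[mid]=2<5: swap data[2],data[4]; lo=3,mid=5 → [4,3,2,5,5,5,5,6,6,6,6]
data[mid]=5=5: mid=6
data[mid]=5=5: mid=7
end: lo=3, hi=6; data = [4,3,2,5,5,5,5,6,6,6,6]

(3, 6)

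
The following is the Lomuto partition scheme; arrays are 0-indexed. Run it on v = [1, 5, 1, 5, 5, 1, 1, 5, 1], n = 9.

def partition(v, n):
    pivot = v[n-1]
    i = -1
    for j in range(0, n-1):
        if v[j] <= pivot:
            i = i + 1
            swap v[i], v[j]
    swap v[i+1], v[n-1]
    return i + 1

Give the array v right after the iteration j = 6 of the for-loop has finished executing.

[1, 1, 1, 1, 5, 5, 5, 5, 1]

pivot=1, i=-1
j=0: 1≤1, i=0, swap(0,0) ⇒ [1, 5, 1, 5, 5, 1, 1, 5, 1]
j=1: 5>1, skip
j=2: 1≤1, i=1, swap(1,2) ⇒ [1, 1, 5, 5, 5, 1, 1, 5, 1]
j=3: 5>1, skip
j=4: 5>1, skip
j=5: 1≤1, i=2, swap(2,5) ⇒ [1, 1, 1, 5, 5, 5, 1, 5, 1]
j=6: 1≤1, i=3, swap(3,6) ⇒ [1, 1, 1, 1, 5, 5, 5, 5, 1]
(after j=6) v = [1, 1, 1, 1, 5, 5, 5, 5, 1]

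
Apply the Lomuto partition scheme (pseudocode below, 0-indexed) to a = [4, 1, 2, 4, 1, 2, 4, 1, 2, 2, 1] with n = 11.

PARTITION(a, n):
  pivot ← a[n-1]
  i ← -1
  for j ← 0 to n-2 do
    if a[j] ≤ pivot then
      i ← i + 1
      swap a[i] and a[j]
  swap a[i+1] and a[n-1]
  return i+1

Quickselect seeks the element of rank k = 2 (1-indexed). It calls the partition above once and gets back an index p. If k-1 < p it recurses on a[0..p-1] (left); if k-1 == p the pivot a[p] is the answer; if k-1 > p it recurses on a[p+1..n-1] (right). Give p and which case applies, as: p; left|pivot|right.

3; left

pivot=1, i=-1
j=0: 4>1, skip
j=1: 1≤1, i=0, swap(0,1) ⇒ [1, 4, 2, 4, 1, 2, 4, 1, 2, 2, 1]
j=2: 2>1, skip
j=3: 4>1, skip
j=4: 1≤1, i=1, swap(1,4) ⇒ [1, 1, 2, 4, 4, 2, 4, 1, 2, 2, 1]
j=5: 2>1, skip
j=6: 4>1, skip
j=7: 1≤1, i=2, swap(2,7) ⇒ [1, 1, 1, 4, 4, 2, 4, 2, 2, 2, 1]
j=8: 2>1, skip
j=9: 2>1, skip
swap(3,10) ⇒ [1, 1, 1, 1, 4, 2, 4, 2, 2, 2, 4]; return 3
p = 3; k-1 = 1 < 3 ⇒ left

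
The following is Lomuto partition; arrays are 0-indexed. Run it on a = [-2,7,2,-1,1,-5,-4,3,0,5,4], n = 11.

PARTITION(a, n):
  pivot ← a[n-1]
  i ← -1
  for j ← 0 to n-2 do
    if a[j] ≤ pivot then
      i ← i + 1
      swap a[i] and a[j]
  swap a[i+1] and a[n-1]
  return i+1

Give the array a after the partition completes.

[-2,2,-1,1,-5,-4,3,0,4,5,7]

pivot = a[10] = 4; i = -1
j=0: a[0]=-2 ≤ 4 → i=0, swap a[0],a[0] (no change) → [-2,7,2,-1,1,-5,-4,3,0,5,4]
j=1: a[1]=7 > 4 → no swap
j=2: a[2]=2 ≤ 4 → i=1, swap a[1],a[2] → [-2,2,7,-1,1,-5,-4,3,0,5,4]
j=3: a[3]=-1 ≤ 4 → i=2, swap a[2],a[3] → [-2,2,-1,7,1,-5,-4,3,0,5,4]
j=4: a[4]=1 ≤ 4 → i=3, swap a[3],a[4] → [-2,2,-1,1,7,-5,-4,3,0,5,4]
j=5: a[5]=-5 ≤ 4 → i=4, swap a[4],a[5] → [-2,2,-1,1,-5,7,-4,3,0,5,4]
j=6: a[6]=-4 ≤ 4 → i=5, swap a[5],a[6] → [-2,2,-1,1,-5,-4,7,3,0,5,4]
j=7: a[7]=3 ≤ 4 → i=6, swap a[6],a[7] → [-2,2,-1,1,-5,-4,3,7,0,5,4]
j=8: a[8]=0 ≤ 4 → i=7, swap a[7],a[8] → [-2,2,-1,1,-5,-4,3,0,7,5,4]
j=9: a[9]=5 > 4 → no swap
final swap a[8],a[10] → [-2,2,-1,1,-5,-4,3,0,4,5,7]; return 8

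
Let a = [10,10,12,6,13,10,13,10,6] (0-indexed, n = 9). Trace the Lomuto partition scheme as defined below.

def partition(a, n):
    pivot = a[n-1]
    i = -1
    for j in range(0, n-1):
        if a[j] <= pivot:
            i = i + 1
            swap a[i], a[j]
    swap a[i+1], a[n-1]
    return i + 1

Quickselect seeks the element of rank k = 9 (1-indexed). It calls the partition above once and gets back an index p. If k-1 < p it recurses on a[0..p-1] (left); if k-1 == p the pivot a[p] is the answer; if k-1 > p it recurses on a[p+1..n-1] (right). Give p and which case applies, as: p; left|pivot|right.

1; right

pivot = a[8] = 6; i = -1
j=0: a[0]=10 > 6 → no swap
j=1: a[1]=10 > 6 → no swap
j=2: a[2]=12 > 6 → no swap
j=3: a[3]=6 ≤ 6 → i=0, swap a[0],a[3] → [6,10,12,10,13,10,13,10,6]
j=4: a[4]=13 > 6 → no swap
j=5: a[5]=10 > 6 → no swap
j=6: a[6]=13 > 6 → no swap
j=7: a[7]=10 > 6 → no swap
final swap a[1],a[8] → [6,6,12,10,13,10,13,10,10]; return 1
p = 1; k-1 = 8 > 1 ⇒ right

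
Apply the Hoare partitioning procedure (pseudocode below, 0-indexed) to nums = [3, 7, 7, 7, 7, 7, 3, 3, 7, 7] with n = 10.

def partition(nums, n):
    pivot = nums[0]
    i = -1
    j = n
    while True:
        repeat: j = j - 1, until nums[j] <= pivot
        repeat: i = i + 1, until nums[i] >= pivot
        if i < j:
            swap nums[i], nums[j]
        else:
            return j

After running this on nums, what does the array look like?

[3, 3, 7, 7, 7, 7, 7, 3, 7, 7]

pivot = nums[0] = 3; i = -1, j = 10
j→7 (nums[7]=3≤3), i→0 (nums[0]=3≥3); i<j, swap → [3, 7, 7, 7, 7, 7, 3, 3, 7, 7]
j→6 (nums[6]=3≤3), i→1 (nums[1]=7≥3); i<j, swap → [3, 3, 7, 7, 7, 7, 7, 3, 7, 7]
j→1, i→2; i≥j, return j=1. nums = [3, 3, 7, 7, 7, 7, 7, 3, 7, 7]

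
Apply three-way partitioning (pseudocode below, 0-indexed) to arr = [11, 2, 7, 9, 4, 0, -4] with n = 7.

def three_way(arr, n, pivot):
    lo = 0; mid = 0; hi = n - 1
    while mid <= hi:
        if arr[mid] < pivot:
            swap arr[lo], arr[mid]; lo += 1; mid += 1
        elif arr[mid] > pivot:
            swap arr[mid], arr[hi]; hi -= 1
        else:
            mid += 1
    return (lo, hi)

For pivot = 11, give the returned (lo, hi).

(6, 6)

lo=0 mid=0 hi=6
11=11: mid=1
2<11: swap(0,1), lo=1 mid=2 ⇒ [2, 11, 7, 9, 4, 0, -4]
7<11: swap(1,2), lo=2 mid=3 ⇒ [2, 7, 11, 9, 4, 0, -4]
9<11: swap(2,3), lo=3 mid=4 ⇒ [2, 7, 9, 11, 4, 0, -4]
4<11: swap(3,4), lo=4 mid=5 ⇒ [2, 7, 9, 4, 11, 0, -4]
0<11: swap(4,5), lo=5 mid=6 ⇒ [2, 7, 9, 4, 0, 11, -4]
-4<11: swap(5,6), lo=6 mid=7 ⇒ [2, 7, 9, 4, 0, -4, 11]
done. lo=6 hi=6; arr=[2, 7, 9, 4, 0, -4, 11]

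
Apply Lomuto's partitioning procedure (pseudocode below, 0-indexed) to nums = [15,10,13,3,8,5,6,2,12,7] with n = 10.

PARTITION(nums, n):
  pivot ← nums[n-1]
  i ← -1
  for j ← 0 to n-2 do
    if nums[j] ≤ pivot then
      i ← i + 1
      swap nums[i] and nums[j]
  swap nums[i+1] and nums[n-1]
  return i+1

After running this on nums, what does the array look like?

pivot = nums[9] = 7; i = -1
j=0: nums[0]=15 > 7 → no swap
j=1: nums[1]=10 > 7 → no swap
j=2: nums[2]=13 > 7 → no swap
j=3: nums[3]=3 ≤ 7 → i=0, swap nums[0],nums[3] → [3,10,13,15,8,5,6,2,12,7]
j=4: nums[4]=8 > 7 → no swap
j=5: nums[5]=5 ≤ 7 → i=1, swap nums[1],nums[5] → [3,5,13,15,8,10,6,2,12,7]
j=6: nums[6]=6 ≤ 7 → i=2, swap nums[2],nums[6] → [3,5,6,15,8,10,13,2,12,7]
j=7: nums[7]=2 ≤ 7 → i=3, swap nums[3],nums[7] → [3,5,6,2,8,10,13,15,12,7]
j=8: nums[8]=12 > 7 → no swap
final swap nums[4],nums[9] → [3,5,6,2,7,10,13,15,12,8]; return 4

[3,5,6,2,7,10,13,15,12,8]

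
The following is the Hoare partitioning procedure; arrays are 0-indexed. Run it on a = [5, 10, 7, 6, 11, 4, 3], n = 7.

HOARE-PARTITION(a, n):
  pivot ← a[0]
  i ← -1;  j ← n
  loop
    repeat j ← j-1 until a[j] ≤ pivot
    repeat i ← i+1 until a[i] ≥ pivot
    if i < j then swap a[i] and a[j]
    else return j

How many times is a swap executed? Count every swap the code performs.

pivot=5
j stops at 6 (3), i stops at 0 (5); swap ⇒ [3, 10, 7, 6, 11, 4, 5]
j stops at 5 (4), i stops at 1 (10); swap ⇒ [3, 4, 7, 6, 11, 10, 5]
j stops at 1, i stops at 2; i≥j ⇒ return 1. a=[3, 4, 7, 6, 11, 10, 5]

2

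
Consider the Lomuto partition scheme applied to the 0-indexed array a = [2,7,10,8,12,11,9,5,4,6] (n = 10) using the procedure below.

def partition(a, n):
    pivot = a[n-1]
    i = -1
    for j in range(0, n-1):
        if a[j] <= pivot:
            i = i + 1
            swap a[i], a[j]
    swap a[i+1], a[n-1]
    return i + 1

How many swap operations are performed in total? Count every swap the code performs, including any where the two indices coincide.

4

pivot = a[9] = 6; i = -1
j=0: a[0]=2 ≤ 6 → i=0, swap a[0],a[0] (no change) → [2,7,10,8,12,11,9,5,4,6]
j=1: a[1]=7 > 6 → no swap
j=2: a[2]=10 > 6 → no swap
j=3: a[3]=8 > 6 → no swap
j=4: a[4]=12 > 6 → no swap
j=5: a[5]=11 > 6 → no swap
j=6: a[6]=9 > 6 → no swap
j=7: a[7]=5 ≤ 6 → i=1, swap a[1],a[7] → [2,5,10,8,12,11,9,7,4,6]
j=8: a[8]=4 ≤ 6 → i=2, swap a[2],a[8] → [2,5,4,8,12,11,9,7,10,6]
final swap a[3],a[9] → [2,5,4,6,12,11,9,7,10,8]; return 3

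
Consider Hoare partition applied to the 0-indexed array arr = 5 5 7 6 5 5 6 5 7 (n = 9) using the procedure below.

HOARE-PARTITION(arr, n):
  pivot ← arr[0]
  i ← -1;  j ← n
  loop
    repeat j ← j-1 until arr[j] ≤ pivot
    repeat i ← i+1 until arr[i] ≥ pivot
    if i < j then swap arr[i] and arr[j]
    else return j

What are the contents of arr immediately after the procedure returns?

5 5 5 6 7 5 6 5 7

pivot = arr[0] = 5; i = -1, j = 9
j→7 (arr[7]=5≤5), i→0 (arr[0]=5≥5); i<j, swap → 5 5 7 6 5 5 6 5 7
j→5 (arr[5]=5≤5), i→1 (arr[1]=5≥5); i<j, swap → 5 5 7 6 5 5 6 5 7
j→4 (arr[4]=5≤5), i→2 (arr[2]=7≥5); i<j, swap → 5 5 5 6 7 5 6 5 7
j→2, i→3; i≥j, return j=2. arr = 5 5 5 6 7 5 6 5 7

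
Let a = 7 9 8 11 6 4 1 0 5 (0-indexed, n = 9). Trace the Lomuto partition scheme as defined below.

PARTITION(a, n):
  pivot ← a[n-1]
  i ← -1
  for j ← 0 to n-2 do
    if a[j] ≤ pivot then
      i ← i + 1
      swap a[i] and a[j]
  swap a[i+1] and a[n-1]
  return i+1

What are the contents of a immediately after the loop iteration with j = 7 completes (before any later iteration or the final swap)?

pivot=5, i=-1
j=0: 7>5, skip
j=1: 9>5, skip
j=2: 8>5, skip
j=3: 11>5, skip
j=4: 6>5, skip
j=5: 4≤5, i=0, swap(0,5) ⇒ 4 9 8 11 6 7 1 0 5
j=6: 1≤5, i=1, swap(1,6) ⇒ 4 1 8 11 6 7 9 0 5
j=7: 0≤5, i=2, swap(2,7) ⇒ 4 1 0 11 6 7 9 8 5
(after j=7) a = 4 1 0 11 6 7 9 8 5

4 1 0 11 6 7 9 8 5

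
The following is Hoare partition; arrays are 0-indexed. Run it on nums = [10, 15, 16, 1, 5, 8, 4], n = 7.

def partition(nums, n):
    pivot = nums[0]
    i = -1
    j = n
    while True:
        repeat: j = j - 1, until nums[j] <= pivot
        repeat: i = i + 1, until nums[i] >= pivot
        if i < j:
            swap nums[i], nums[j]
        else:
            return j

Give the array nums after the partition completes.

pivot = nums[0] = 10; i = -1, j = 7
j→6 (nums[6]=4≤10), i→0 (nums[0]=10≥10); i<j, swap → [4, 15, 16, 1, 5, 8, 10]
j→5 (nums[5]=8≤10), i→1 (nums[1]=15≥10); i<j, swap → [4, 8, 16, 1, 5, 15, 10]
j→4 (nums[4]=5≤10), i→2 (nums[2]=16≥10); i<j, swap → [4, 8, 5, 1, 16, 15, 10]
j→3, i→4; i≥j, return j=3. nums = [4, 8, 5, 1, 16, 15, 10]

[4, 8, 5, 1, 16, 15, 10]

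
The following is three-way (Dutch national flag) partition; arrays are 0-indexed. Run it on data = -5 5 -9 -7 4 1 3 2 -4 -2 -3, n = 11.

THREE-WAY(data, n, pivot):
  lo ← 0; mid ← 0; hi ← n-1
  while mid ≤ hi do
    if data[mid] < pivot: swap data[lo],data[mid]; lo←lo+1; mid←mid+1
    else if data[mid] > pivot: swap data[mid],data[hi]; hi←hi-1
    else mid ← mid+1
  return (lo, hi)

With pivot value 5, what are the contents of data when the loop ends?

-5 -9 -7 4 1 3 2 -4 -2 -3 5

pivot = 5; lo=0, mid=0, hi=10
data[mid]=-5<5: swap data[0],data[0]; lo=1,mid=1 → -5 5 -9 -7 4 1 3 2 -4 -2 -3
data[mid]=5=5: mid=2
data[mid]=-9<5: swap data[1],data[2]; lo=2,mid=3 → -5 -9 5 -7 4 1 3 2 -4 -2 -3
data[mid]=-7<5: swap data[2],data[3]; lo=3,mid=4 → -5 -9 -7 5 4 1 3 2 -4 -2 -3
data[mid]=4<5: swap data[3],data[4]; lo=4,mid=5 → -5 -9 -7 4 5 1 3 2 -4 -2 -3
data[mid]=1<5: swap data[4],data[5]; lo=5,mid=6 → -5 -9 -7 4 1 5 3 2 -4 -2 -3
data[mid]=3<5: swap data[5],data[6]; lo=6,mid=7 → -5 -9 -7 4 1 3 5 2 -4 -2 -3
data[mid]=2<5: swap data[6],data[7]; lo=7,mid=8 → -5 -9 -7 4 1 3 2 5 -4 -2 -3
data[mid]=-4<5: swap data[7],data[8]; lo=8,mid=9 → -5 -9 -7 4 1 3 2 -4 5 -2 -3
data[mid]=-2<5: swap data[8],data[9]; lo=9,mid=10 → -5 -9 -7 4 1 3 2 -4 -2 5 -3
data[mid]=-3<5: swap data[9],data[10]; lo=10,mid=11 → -5 -9 -7 4 1 3 2 -4 -2 -3 5
end: lo=10, hi=10; data = -5 -9 -7 4 1 3 2 -4 -2 -3 5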